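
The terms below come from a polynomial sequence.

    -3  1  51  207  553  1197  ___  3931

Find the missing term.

2271

Using the first 6 terms:
First differences: 4  50  156  346  644
Second differences: 46  106  190  298
Third differences: 60  84  108
Fourth differences: 24  24
Constant fourth difference = 24.
Extend forward: 108 + 24 = 132;  298 + 132 = 430;  644 + 430 = 1074;  1197 + 1074 = 2271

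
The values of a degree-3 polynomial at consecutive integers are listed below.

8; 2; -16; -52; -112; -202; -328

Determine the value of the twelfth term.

Δ: -6, -18, -36, -60, -90, -126
Δ²: -12, -18, -24, -30, -36
Δ³: -6, -6, -6, -6
The third differences are constant (-6).
-36 − 6 = -42;  -126 − 42 = -168;  -328 − 168 = -496
-42 − 6 = -48;  -168 − 48 = -216;  -496 − 216 = -712
-48 − 6 = -54;  -216 − 54 = -270;  -712 − 270 = -982
-54 − 6 = -60;  -270 − 60 = -330;  -982 − 330 = -1312
-60 − 6 = -66;  -330 − 66 = -396;  -1312 − 396 = -1708

-1708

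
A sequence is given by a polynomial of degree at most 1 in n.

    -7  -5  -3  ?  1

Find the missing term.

-1

Using the first 3 terms:
D1: 2  2
Constant first difference = 2.
Extend forward: -3 + 2 = -1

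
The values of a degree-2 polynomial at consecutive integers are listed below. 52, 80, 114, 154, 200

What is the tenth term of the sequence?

520

D1: 28, 34, 40, 46
D2: 6, 6, 6
The second differences are constant (6).
46 + 6 = 52;  200 + 52 = 252
52 + 6 = 58;  252 + 58 = 310
58 + 6 = 64;  310 + 64 = 374
64 + 6 = 70;  374 + 70 = 444
70 + 6 = 76;  444 + 76 = 520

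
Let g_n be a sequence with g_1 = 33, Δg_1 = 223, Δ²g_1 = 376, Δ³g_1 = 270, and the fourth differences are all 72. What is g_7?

13491

Build the table forward from the leading diagonal:
D4: 72  72  72  72  72  72  72
D3: 270  342  414  486  558  630  702
D2: 376  646  988  1402  1888  2446  3076
D1: 223  599  1245  2233  3635  5523  7969
g: 33  256  855  2100  4333  7968  13491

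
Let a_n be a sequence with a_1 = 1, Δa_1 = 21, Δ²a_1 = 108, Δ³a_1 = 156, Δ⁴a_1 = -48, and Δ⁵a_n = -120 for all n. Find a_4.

544

Build the table forward from the leading diagonal:
Δ⁵: -120, -120, -120, -120
Δ⁴: -48, -168, -288, -408
Δ³: 156, 108, -60, -348
Δ²: 108, 264, 372, 312
Δ: 21, 129, 393, 765
a: 1, 22, 151, 544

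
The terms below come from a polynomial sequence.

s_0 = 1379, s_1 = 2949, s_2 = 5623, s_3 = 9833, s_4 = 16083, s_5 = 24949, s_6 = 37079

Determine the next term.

D1: 1570  2674  4210  6250  8866  12130
D2: 1104  1536  2040  2616  3264
D3: 432  504  576  648
D4: 72  72  72
Fourth differences constant at 72.
648 + 72 = 720;  3264 + 720 = 3984;  12130 + 3984 = 16114;  37079 + 16114 = 53193

53193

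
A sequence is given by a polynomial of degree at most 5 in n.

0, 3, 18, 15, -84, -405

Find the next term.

3 , 15 , -3 , -99 , -321
12 , -18 , -96 , -222
-30 , -78 , -126
-48 , -48
Constant fourth difference = -48, so extend:
-126 − 48 = -174;  -222 − 174 = -396;  -321 − 396 = -717;  -405 − 717 = -1122

-1122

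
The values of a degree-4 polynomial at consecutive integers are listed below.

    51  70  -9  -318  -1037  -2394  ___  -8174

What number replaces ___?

Using the first 6 terms:
Δ: 19, -79, -309, -719, -1357
Δ²: -98, -230, -410, -638
Δ³: -132, -180, -228
Δ⁴: -48, -48
Constant fourth difference = -48.
Extend forward: -228 − 48 = -276;  -638 − 276 = -914;  -1357 − 914 = -2271;  -2394 − 2271 = -4665

-4665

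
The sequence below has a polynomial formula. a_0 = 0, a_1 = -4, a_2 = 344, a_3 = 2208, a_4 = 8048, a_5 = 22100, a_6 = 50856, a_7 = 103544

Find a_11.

860816

D1: -4  348  1864  5840  14052  28756  52688
D2: 352  1516  3976  8212  14704  23932
D3: 1164  2460  4236  6492  9228
D4: 1296  1776  2256  2736
D5: 480  480  480
Constant fifth difference = 480, so extend:
2736 + 480 = 3216;  9228 + 3216 = 12444;  23932 + 12444 = 36376;  52688 + 36376 = 89064;  103544 + 89064 = 192608
3216 + 480 = 3696;  12444 + 3696 = 16140;  36376 + 16140 = 52516;  89064 + 52516 = 141580;  192608 + 141580 = 334188
3696 + 480 = 4176;  16140 + 4176 = 20316;  52516 + 20316 = 72832;  141580 + 72832 = 214412;  334188 + 214412 = 548600
4176 + 480 = 4656;  20316 + 4656 = 24972;  72832 + 24972 = 97804;  214412 + 97804 = 312216;  548600 + 312216 = 860816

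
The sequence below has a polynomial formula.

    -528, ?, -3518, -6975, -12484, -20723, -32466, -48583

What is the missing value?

Using the last 6 terms:
D1: -3457, -5509, -8239, -11743, -16117
D2: -2052, -2730, -3504, -4374
D3: -678, -774, -870
D4: -96, -96
Constant fourth difference = -96.
Extend backward: -678 + 96 = -582;  -2052 + 582 = -1470;  -3457 + 1470 = -1987;  -3518 + 1987 = -1531

-1531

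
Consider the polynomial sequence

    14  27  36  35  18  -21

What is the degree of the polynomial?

13, 9, -1, -17, -39
-4, -10, -16, -22
-6, -6, -6
The third differences are constant, so the polynomial has degree 3.

3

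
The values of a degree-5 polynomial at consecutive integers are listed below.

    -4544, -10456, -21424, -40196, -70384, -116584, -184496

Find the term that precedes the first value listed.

-1684

D1: -5912  -10968  -18772  -30188  -46200  -67912
D2: -5056  -7804  -11416  -16012  -21712
D3: -2748  -3612  -4596  -5700
D4: -864  -984  -1104
D5: -120  -120
The fifth differences are constant at -120.
Work back: -864 + 120 = -744;  -2748 + 744 = -2004;  -5056 + 2004 = -3052;  -5912 + 3052 = -2860;  -4544 + 2860 = -1684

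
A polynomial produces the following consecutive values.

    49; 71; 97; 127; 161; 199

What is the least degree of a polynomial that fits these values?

2

D1: 22, 26, 30, 34, 38
D2: 4, 4, 4, 4
The second differences are constant, so the polynomial has degree 2.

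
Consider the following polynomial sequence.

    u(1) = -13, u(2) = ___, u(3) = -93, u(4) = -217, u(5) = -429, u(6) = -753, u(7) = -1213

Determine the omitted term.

-33

Using the last 5 terms:
-124  -212  -324  -460
-88  -112  -136
-24  -24
Constant third difference = -24.
Extend backward: -88 + 24 = -64;  -124 + 64 = -60;  -93 + 60 = -33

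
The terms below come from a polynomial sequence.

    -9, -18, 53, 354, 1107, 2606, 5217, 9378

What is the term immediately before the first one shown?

2

First differences: -9, 71, 301, 753, 1499, 2611, 4161
Second differences: 80, 230, 452, 746, 1112, 1550
Third differences: 150, 222, 294, 366, 438
Fourth differences: 72, 72, 72, 72
The fourth differences are constant at 72.
Work back: 150 − 72 = 78;  80 − 78 = 2;  -9 − 2 = -11;  -9 + 11 = 2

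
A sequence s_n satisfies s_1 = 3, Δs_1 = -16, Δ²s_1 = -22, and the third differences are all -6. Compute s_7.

-543

Build the table forward from the leading diagonal:
D3: -6, -6, -6, -6, -6, -6, -6
D2: -22, -28, -34, -40, -46, -52, -58
D1: -16, -38, -66, -100, -140, -186, -238
s: 3, -13, -51, -117, -217, -357, -543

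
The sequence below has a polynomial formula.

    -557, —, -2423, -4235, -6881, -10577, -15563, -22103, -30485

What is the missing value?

-1253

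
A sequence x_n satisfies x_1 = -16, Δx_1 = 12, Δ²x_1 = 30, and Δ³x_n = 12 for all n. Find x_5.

260

Build the table forward from the leading diagonal:
Third differences: 12  12  12  12  12
Second differences: 30  42  54  66  78
First differences: 12  42  84  138  204
x: -16  -4  38  122  260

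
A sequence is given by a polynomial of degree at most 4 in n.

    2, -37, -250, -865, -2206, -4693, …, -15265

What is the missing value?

Using the first 6 terms:
-39, -213, -615, -1341, -2487
-174, -402, -726, -1146
-228, -324, -420
-96, -96
Constant fourth difference = -96.
Extend forward: -420 − 96 = -516;  -1146 − 516 = -1662;  -2487 − 1662 = -4149;  -4693 − 4149 = -8842

-8842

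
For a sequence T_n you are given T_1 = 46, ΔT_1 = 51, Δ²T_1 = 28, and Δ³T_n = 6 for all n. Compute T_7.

892

Build the table forward from the leading diagonal:
D3: 6, 6, 6, 6, 6, 6, 6
D2: 28, 34, 40, 46, 52, 58, 64
D1: 51, 79, 113, 153, 199, 251, 309
T: 46, 97, 176, 289, 442, 641, 892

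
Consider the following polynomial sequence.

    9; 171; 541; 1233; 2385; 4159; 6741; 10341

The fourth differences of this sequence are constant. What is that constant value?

24

First differences: 162, 370, 692, 1152, 1774, 2582, 3600
Second differences: 208, 322, 460, 622, 808, 1018
Third differences: 114, 138, 162, 186, 210
Fourth differences: 24, 24, 24, 24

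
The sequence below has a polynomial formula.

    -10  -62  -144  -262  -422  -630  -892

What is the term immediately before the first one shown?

Δ: -52, -82, -118, -160, -208, -262
Δ²: -30, -36, -42, -48, -54
Δ³: -6, -6, -6, -6
The third differences are constant at -6.
Work back: -30 + 6 = -24;  -52 + 24 = -28;  -10 + 28 = 18

18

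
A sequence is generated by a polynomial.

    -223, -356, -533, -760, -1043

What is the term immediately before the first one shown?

-128

Δ: -133, -177, -227, -283
Δ²: -44, -50, -56
Δ³: -6, -6
The third differences are constant at -6.
Work back: -44 + 6 = -38;  -133 + 38 = -95;  -223 + 95 = -128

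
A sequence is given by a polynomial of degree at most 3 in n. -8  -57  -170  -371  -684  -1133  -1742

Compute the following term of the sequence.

-2535

First differences: -49 , -113 , -201 , -313 , -449 , -609
Second differences: -64 , -88 , -112 , -136 , -160
Third differences: -24 , -24 , -24 , -24
The third differences are constant (-24).
-160 − 24 = -184;  -609 − 184 = -793;  -1742 − 793 = -2535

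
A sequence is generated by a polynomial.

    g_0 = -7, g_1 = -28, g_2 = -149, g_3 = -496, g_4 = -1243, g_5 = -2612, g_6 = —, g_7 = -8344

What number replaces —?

Using the first 6 terms:
D1: -21  -121  -347  -747  -1369
D2: -100  -226  -400  -622
D3: -126  -174  -222
D4: -48  -48
Constant fourth difference = -48.
Extend forward: -222 − 48 = -270;  -622 − 270 = -892;  -1369 − 892 = -2261;  -2612 − 2261 = -4873

-4873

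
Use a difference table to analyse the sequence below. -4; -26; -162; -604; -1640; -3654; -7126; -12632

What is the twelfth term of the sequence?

-22, -136, -442, -1036, -2014, -3472, -5506
-114, -306, -594, -978, -1458, -2034
-192, -288, -384, -480, -576
-96, -96, -96, -96
Fourth differences constant at -96.
-576 − 96 = -672;  -2034 − 672 = -2706;  -5506 − 2706 = -8212;  -12632 − 8212 = -20844
-672 − 96 = -768;  -2706 − 768 = -3474;  -8212 − 3474 = -11686;  -20844 − 11686 = -32530
-768 − 96 = -864;  -3474 − 864 = -4338;  -11686 − 4338 = -16024;  -32530 − 16024 = -48554
-864 − 96 = -960;  -4338 − 960 = -5298;  -16024 − 5298 = -21322;  -48554 − 21322 = -69876

-69876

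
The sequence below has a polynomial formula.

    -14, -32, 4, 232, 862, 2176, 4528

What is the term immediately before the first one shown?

-18, 36, 228, 630, 1314, 2352
54, 192, 402, 684, 1038
138, 210, 282, 354
72, 72, 72
The fourth differences are constant at 72.
Work back: 138 − 72 = 66;  54 − 66 = -12;  -18 + 12 = -6;  -14 + 6 = -8

-8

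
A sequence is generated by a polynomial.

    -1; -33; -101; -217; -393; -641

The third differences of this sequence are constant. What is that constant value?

-12

First differences: -32, -68, -116, -176, -248
Second differences: -36, -48, -60, -72
Third differences: -12, -12, -12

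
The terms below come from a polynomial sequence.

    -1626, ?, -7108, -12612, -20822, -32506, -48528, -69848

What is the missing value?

-3638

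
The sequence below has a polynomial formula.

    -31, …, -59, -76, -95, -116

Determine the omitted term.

Using the last 4 terms:
D1: -17  -19  -21
D2: -2  -2
Constant second difference = -2.
Extend backward: -17 + 2 = -15;  -59 + 15 = -44

-44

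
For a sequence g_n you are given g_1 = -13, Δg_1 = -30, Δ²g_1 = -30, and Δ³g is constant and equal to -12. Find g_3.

-103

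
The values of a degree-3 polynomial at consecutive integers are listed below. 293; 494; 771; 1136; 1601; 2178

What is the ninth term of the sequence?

Δ: 201  277  365  465  577
Δ²: 76  88  100  112
Δ³: 12  12  12
Third differences constant at 12.
112 + 12 = 124;  577 + 124 = 701;  2178 + 701 = 2879
124 + 12 = 136;  701 + 136 = 837;  2879 + 837 = 3716
136 + 12 = 148;  837 + 148 = 985;  3716 + 985 = 4701

4701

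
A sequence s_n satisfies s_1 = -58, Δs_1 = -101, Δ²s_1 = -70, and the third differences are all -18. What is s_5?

-954

Build the table forward from the leading diagonal:
Δ³: -18, -18, -18, -18, -18
Δ²: -70, -88, -106, -124, -142
Δ: -101, -171, -259, -365, -489
s: -58, -159, -330, -589, -954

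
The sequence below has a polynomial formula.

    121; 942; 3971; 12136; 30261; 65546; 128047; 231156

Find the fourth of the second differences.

17160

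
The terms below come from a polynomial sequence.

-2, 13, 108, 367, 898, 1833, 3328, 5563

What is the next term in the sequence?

8742

First differences: 15, 95, 259, 531, 935, 1495, 2235
Second differences: 80, 164, 272, 404, 560, 740
Third differences: 84, 108, 132, 156, 180
Fourth differences: 24, 24, 24, 24
The fourth differences are constant (24).
180 + 24 = 204;  740 + 204 = 944;  2235 + 944 = 3179;  5563 + 3179 = 8742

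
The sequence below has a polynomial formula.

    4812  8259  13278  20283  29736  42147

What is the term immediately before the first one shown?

2571

3447, 5019, 7005, 9453, 12411
1572, 1986, 2448, 2958
414, 462, 510
48, 48
The fourth differences are constant at 48.
Work back: 414 − 48 = 366;  1572 − 366 = 1206;  3447 − 1206 = 2241;  4812 − 2241 = 2571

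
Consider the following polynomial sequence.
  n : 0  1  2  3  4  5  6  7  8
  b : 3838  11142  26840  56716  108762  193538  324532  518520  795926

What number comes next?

1181182

First differences: 7304, 15698, 29876, 52046, 84776, 130994, 193988, 277406
Second differences: 8394, 14178, 22170, 32730, 46218, 62994, 83418
Third differences: 5784, 7992, 10560, 13488, 16776, 20424
Fourth differences: 2208, 2568, 2928, 3288, 3648
Fifth differences: 360, 360, 360, 360
The fifth differences are constant (360).
3648 + 360 = 4008;  20424 + 4008 = 24432;  83418 + 24432 = 107850;  277406 + 107850 = 385256;  795926 + 385256 = 1181182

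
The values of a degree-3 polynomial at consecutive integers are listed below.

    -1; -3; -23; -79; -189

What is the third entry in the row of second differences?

-54

First differences: -2, -20, -56, -110
Second differences: -18, -36, -54
Third differences: -18, -18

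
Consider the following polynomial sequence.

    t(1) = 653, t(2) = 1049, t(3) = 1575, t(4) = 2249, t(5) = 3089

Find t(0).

369

Δ: 396, 526, 674, 840
Δ²: 130, 148, 166
Δ³: 18, 18
The third differences are constant at 18.
Work back: 130 − 18 = 112;  396 − 112 = 284;  653 − 284 = 369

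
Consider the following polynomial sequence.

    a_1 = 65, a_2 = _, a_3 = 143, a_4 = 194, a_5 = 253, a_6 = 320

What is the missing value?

Using the last 4 terms:
Δ: 51  59  67
Δ²: 8  8
Constant second difference = 8.
Extend backward: 51 − 8 = 43;  143 − 43 = 100

100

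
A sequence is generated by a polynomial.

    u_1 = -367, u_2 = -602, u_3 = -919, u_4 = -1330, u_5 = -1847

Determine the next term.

-2482

Δ: -235  -317  -411  -517
Δ²: -82  -94  -106
Δ³: -12  -12
Third differences constant at -12.
-106 − 12 = -118;  -517 − 118 = -635;  -1847 − 635 = -2482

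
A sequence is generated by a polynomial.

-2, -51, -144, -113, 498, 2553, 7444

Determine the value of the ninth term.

34662

D1: -49  -93  31  611  2055  4891
D2: -44  124  580  1444  2836
D3: 168  456  864  1392
D4: 288  408  528
D5: 120  120
Fifth differences constant at 120.
528 + 120 = 648;  1392 + 648 = 2040;  2836 + 2040 = 4876;  4891 + 4876 = 9767;  7444 + 9767 = 17211
648 + 120 = 768;  2040 + 768 = 2808;  4876 + 2808 = 7684;  9767 + 7684 = 17451;  17211 + 17451 = 34662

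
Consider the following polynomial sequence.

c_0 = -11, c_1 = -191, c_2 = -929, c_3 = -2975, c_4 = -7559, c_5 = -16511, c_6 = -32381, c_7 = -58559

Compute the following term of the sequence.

-99395

Δ: -180, -738, -2046, -4584, -8952, -15870, -26178
Δ²: -558, -1308, -2538, -4368, -6918, -10308
Δ³: -750, -1230, -1830, -2550, -3390
Δ⁴: -480, -600, -720, -840
Δ⁵: -120, -120, -120
Fifth differences constant at -120.
-840 − 120 = -960;  -3390 − 960 = -4350;  -10308 − 4350 = -14658;  -26178 − 14658 = -40836;  -58559 − 40836 = -99395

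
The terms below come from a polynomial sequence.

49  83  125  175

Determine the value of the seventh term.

373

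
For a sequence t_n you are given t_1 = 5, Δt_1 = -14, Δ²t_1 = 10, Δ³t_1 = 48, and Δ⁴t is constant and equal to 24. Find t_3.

Build the table forward from the leading diagonal:
Fourth differences: 24  24  24
Third differences: 48  72  96
Second differences: 10  58  130
First differences: -14  -4  54
t: 5  -9  -13

-13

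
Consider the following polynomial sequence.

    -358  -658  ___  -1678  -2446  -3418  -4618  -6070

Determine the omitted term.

-1090

Using the last 5 terms:
-768, -972, -1200, -1452
-204, -228, -252
-24, -24
Constant third difference = -24.
Extend backward: -204 + 24 = -180;  -768 + 180 = -588;  -1678 + 588 = -1090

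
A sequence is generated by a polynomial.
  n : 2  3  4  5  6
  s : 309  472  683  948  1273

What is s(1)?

163  211  265  325
48  54  60
6  6
The third differences are constant at 6.
Work back: 48 − 6 = 42;  163 − 42 = 121;  309 − 121 = 188

188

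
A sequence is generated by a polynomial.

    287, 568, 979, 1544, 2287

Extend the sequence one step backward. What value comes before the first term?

Δ: 281  411  565  743
Δ²: 130  154  178
Δ³: 24  24
The third differences are constant at 24.
Work back: 130 − 24 = 106;  281 − 106 = 175;  287 − 175 = 112

112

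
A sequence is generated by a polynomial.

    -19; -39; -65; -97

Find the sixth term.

-179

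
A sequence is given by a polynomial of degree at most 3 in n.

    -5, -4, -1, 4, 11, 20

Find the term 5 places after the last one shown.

Δ: 1  3  5  7  9
Δ²: 2  2  2  2
Constant second difference = 2, so extend:
9 + 2 = 11;  20 + 11 = 31
11 + 2 = 13;  31 + 13 = 44
13 + 2 = 15;  44 + 15 = 59
15 + 2 = 17;  59 + 17 = 76
17 + 2 = 19;  76 + 19 = 95

95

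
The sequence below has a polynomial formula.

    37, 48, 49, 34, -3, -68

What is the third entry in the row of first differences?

D1: 11, 1, -15, -37, -65
D2: -10, -16, -22, -28
D3: -6, -6, -6

-15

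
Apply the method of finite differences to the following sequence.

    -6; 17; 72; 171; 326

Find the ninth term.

D1: 23, 55, 99, 155
D2: 32, 44, 56
D3: 12, 12
Third differences constant at 12.
56 + 12 = 68;  155 + 68 = 223;  326 + 223 = 549
68 + 12 = 80;  223 + 80 = 303;  549 + 303 = 852
80 + 12 = 92;  303 + 92 = 395;  852 + 395 = 1247
92 + 12 = 104;  395 + 104 = 499;  1247 + 499 = 1746

1746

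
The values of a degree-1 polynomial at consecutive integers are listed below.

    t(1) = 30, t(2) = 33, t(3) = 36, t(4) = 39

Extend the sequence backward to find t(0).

27

Δ: 3  3  3
The first differences are constant at 3.
Work back: 30 − 3 = 27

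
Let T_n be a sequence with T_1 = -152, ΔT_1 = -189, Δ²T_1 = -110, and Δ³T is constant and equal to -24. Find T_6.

-2437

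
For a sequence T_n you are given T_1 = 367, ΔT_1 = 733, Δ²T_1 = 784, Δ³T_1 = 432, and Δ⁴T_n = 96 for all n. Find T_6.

16672

Build the table forward from the leading diagonal:
D4: 96  96  96  96  96  96
D3: 432  528  624  720  816  912
D2: 784  1216  1744  2368  3088  3904
D1: 733  1517  2733  4477  6845  9933
T: 367  1100  2617  5350  9827  16672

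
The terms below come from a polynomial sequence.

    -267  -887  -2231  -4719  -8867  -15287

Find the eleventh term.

-109607

-620, -1344, -2488, -4148, -6420
-724, -1144, -1660, -2272
-420, -516, -612
-96, -96
Fourth differences constant at -96.
-612 − 96 = -708;  -2272 − 708 = -2980;  -6420 − 2980 = -9400;  -15287 − 9400 = -24687
-708 − 96 = -804;  -2980 − 804 = -3784;  -9400 − 3784 = -13184;  -24687 − 13184 = -37871
-804 − 96 = -900;  -3784 − 900 = -4684;  -13184 − 4684 = -17868;  -37871 − 17868 = -55739
-900 − 96 = -996;  -4684 − 996 = -5680;  -17868 − 5680 = -23548;  -55739 − 23548 = -79287
-996 − 96 = -1092;  -5680 − 1092 = -6772;  -23548 − 6772 = -30320;  -79287 − 30320 = -109607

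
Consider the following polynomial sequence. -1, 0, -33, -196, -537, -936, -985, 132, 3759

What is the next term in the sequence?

11888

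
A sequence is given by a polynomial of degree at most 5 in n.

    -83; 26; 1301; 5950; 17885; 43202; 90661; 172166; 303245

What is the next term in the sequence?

503530

109, 1275, 4649, 11935, 25317, 47459, 81505, 131079
1166, 3374, 7286, 13382, 22142, 34046, 49574
2208, 3912, 6096, 8760, 11904, 15528
1704, 2184, 2664, 3144, 3624
480, 480, 480, 480
Fifth differences constant at 480.
3624 + 480 = 4104;  15528 + 4104 = 19632;  49574 + 19632 = 69206;  131079 + 69206 = 200285;  303245 + 200285 = 503530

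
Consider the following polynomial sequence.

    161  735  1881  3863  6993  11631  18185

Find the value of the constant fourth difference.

48

First differences: 574, 1146, 1982, 3130, 4638, 6554
Second differences: 572, 836, 1148, 1508, 1916
Third differences: 264, 312, 360, 408
Fourth differences: 48, 48, 48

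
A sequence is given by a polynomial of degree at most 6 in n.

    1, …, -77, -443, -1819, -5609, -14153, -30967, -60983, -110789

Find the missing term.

-13

Using the last 8 terms:
-366  -1376  -3790  -8544  -16814  -30016  -49806
-1010  -2414  -4754  -8270  -13202  -19790
-1404  -2340  -3516  -4932  -6588
-936  -1176  -1416  -1656
-240  -240  -240
Constant fifth difference = -240.
Extend backward: -936 + 240 = -696;  -1404 + 696 = -708;  -1010 + 708 = -302;  -366 + 302 = -64;  -77 + 64 = -13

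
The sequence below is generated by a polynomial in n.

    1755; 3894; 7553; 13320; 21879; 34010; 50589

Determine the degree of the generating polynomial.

2139, 3659, 5767, 8559, 12131, 16579
1520, 2108, 2792, 3572, 4448
588, 684, 780, 876
96, 96, 96
The fourth differences are constant, so the polynomial has degree 4.

4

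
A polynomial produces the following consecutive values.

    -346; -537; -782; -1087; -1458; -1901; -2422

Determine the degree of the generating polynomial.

3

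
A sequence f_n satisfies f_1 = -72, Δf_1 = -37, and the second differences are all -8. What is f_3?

-154

Build the table forward from the leading diagonal:
Δ²: -8, -8, -8
Δ: -37, -45, -53
f: -72, -109, -154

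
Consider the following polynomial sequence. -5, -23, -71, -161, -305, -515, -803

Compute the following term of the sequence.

-18, -48, -90, -144, -210, -288
-30, -42, -54, -66, -78
-12, -12, -12, -12
Third differences constant at -12.
-78 − 12 = -90;  -288 − 90 = -378;  -803 − 378 = -1181

-1181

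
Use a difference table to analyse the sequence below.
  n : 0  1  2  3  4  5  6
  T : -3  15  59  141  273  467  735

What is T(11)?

3605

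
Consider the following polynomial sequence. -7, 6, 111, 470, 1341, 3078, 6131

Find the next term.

First differences: 13 , 105 , 359 , 871 , 1737 , 3053
Second differences: 92 , 254 , 512 , 866 , 1316
Third differences: 162 , 258 , 354 , 450
Fourth differences: 96 , 96 , 96
The fourth differences are constant (96).
450 + 96 = 546;  1316 + 546 = 1862;  3053 + 1862 = 4915;  6131 + 4915 = 11046

11046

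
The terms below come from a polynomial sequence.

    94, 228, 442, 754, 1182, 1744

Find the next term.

2458

First differences: 134, 214, 312, 428, 562
Second differences: 80, 98, 116, 134
Third differences: 18, 18, 18
Third differences constant at 18.
134 + 18 = 152;  562 + 152 = 714;  1744 + 714 = 2458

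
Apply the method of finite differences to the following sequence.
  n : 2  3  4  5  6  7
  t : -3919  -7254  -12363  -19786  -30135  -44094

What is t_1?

-3335  -5109  -7423  -10349  -13959
-1774  -2314  -2926  -3610
-540  -612  -684
-72  -72
The fourth differences are constant at -72.
Work back: -540 + 72 = -468;  -1774 + 468 = -1306;  -3335 + 1306 = -2029;  -3919 + 2029 = -1890

-1890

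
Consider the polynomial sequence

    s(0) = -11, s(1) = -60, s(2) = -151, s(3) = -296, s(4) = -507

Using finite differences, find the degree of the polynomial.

-49, -91, -145, -211
-42, -54, -66
-12, -12
The third differences are constant, so the polynomial has degree 3.

3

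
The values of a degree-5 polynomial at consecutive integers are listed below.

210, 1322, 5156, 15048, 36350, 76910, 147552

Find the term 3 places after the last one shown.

Δ: 1112, 3834, 9892, 21302, 40560, 70642
Δ²: 2722, 6058, 11410, 19258, 30082
Δ³: 3336, 5352, 7848, 10824
Δ⁴: 2016, 2496, 2976
Δ⁵: 480, 480
Constant fifth difference = 480, so extend:
2976 + 480 = 3456;  10824 + 3456 = 14280;  30082 + 14280 = 44362;  70642 + 44362 = 115004;  147552 + 115004 = 262556
3456 + 480 = 3936;  14280 + 3936 = 18216;  44362 + 18216 = 62578;  115004 + 62578 = 177582;  262556 + 177582 = 440138
3936 + 480 = 4416;  18216 + 4416 = 22632;  62578 + 22632 = 85210;  177582 + 85210 = 262792;  440138 + 262792 = 702930

702930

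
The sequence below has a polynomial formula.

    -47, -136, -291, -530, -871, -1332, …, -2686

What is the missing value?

Using the first 6 terms:
Δ: -89  -155  -239  -341  -461
Δ²: -66  -84  -102  -120
Δ³: -18  -18  -18
Constant third difference = -18.
Extend forward: -120 − 18 = -138;  -461 − 138 = -599;  -1332 − 599 = -1931

-1931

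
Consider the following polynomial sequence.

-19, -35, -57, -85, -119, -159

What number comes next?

D1: -16, -22, -28, -34, -40
D2: -6, -6, -6, -6
The second differences are constant (-6).
-40 − 6 = -46;  -159 − 46 = -205

-205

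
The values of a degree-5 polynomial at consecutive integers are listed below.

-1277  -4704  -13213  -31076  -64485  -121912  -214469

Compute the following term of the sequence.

-356268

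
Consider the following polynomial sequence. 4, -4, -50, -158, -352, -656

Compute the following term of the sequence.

-1094

D1: -8, -46, -108, -194, -304
D2: -38, -62, -86, -110
D3: -24, -24, -24
The third differences are constant (-24).
-110 − 24 = -134;  -304 − 134 = -438;  -656 − 438 = -1094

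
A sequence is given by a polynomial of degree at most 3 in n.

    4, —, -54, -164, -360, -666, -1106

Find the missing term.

-6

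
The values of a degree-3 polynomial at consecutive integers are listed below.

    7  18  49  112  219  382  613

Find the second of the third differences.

12

Δ: 11, 31, 63, 107, 163, 231
Δ²: 20, 32, 44, 56, 68
Δ³: 12, 12, 12, 12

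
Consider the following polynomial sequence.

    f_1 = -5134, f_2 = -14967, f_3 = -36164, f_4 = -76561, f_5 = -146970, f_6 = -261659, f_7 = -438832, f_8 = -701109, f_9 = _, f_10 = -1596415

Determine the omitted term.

-1076006

Using the first 8 terms:
D1: -9833  -21197  -40397  -70409  -114689  -177173  -262277
D2: -11364  -19200  -30012  -44280  -62484  -85104
D3: -7836  -10812  -14268  -18204  -22620
D4: -2976  -3456  -3936  -4416
D5: -480  -480  -480
Constant fifth difference = -480.
Extend forward: -4416 − 480 = -4896;  -22620 − 4896 = -27516;  -85104 − 27516 = -112620;  -262277 − 112620 = -374897;  -701109 − 374897 = -1076006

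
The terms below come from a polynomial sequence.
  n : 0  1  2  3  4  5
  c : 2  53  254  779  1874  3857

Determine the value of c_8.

19394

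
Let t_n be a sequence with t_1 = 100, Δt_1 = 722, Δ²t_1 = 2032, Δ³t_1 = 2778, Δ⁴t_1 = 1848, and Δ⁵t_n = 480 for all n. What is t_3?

Build the table forward from the leading diagonal:
D5: 480  480  480
D4: 1848  2328  2808
D3: 2778  4626  6954
D2: 2032  4810  9436
D1: 722  2754  7564
t: 100  822  3576

3576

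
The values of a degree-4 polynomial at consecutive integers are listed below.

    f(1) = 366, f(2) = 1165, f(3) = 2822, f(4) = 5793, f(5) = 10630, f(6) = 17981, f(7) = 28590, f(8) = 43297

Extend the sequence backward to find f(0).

65

D1: 799  1657  2971  4837  7351  10609  14707
D2: 858  1314  1866  2514  3258  4098
D3: 456  552  648  744  840
D4: 96  96  96  96
The fourth differences are constant at 96.
Work back: 456 − 96 = 360;  858 − 360 = 498;  799 − 498 = 301;  366 − 301 = 65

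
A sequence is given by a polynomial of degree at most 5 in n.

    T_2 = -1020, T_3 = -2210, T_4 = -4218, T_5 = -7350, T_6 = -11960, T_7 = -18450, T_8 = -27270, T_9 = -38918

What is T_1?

First differences: -1190, -2008, -3132, -4610, -6490, -8820, -11648
Second differences: -818, -1124, -1478, -1880, -2330, -2828
Third differences: -306, -354, -402, -450, -498
Fourth differences: -48, -48, -48, -48
The fourth differences are constant at -48.
Work back: -306 + 48 = -258;  -818 + 258 = -560;  -1190 + 560 = -630;  -1020 + 630 = -390

-390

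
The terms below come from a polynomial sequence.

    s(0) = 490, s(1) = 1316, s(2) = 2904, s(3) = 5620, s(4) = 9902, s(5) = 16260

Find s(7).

37604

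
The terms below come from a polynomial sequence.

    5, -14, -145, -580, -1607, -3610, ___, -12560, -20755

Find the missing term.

-7069

Using the first 6 terms:
D1: -19  -131  -435  -1027  -2003
D2: -112  -304  -592  -976
D3: -192  -288  -384
D4: -96  -96
Constant fourth difference = -96.
Extend forward: -384 − 96 = -480;  -976 − 480 = -1456;  -2003 − 1456 = -3459;  -3610 − 3459 = -7069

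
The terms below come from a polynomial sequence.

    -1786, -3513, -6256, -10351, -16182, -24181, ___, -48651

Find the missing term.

-34828

Using the first 6 terms:
Δ: -1727, -2743, -4095, -5831, -7999
Δ²: -1016, -1352, -1736, -2168
Δ³: -336, -384, -432
Δ⁴: -48, -48
Constant fourth difference = -48.
Extend forward: -432 − 48 = -480;  -2168 − 480 = -2648;  -7999 − 2648 = -10647;  -24181 − 10647 = -34828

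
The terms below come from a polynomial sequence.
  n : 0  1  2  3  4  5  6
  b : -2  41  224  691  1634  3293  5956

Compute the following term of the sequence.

9959

First differences: 43, 183, 467, 943, 1659, 2663
Second differences: 140, 284, 476, 716, 1004
Third differences: 144, 192, 240, 288
Fourth differences: 48, 48, 48
Constant fourth difference = 48, so extend:
288 + 48 = 336;  1004 + 336 = 1340;  2663 + 1340 = 4003;  5956 + 4003 = 9959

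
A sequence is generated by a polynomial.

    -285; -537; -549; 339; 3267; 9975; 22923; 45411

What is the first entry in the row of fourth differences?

D1: -252, -12, 888, 2928, 6708, 12948, 22488
D2: 240, 900, 2040, 3780, 6240, 9540
D3: 660, 1140, 1740, 2460, 3300
D4: 480, 600, 720, 840
D5: 120, 120, 120

480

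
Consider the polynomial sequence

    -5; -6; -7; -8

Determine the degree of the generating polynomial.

D1: -1, -1, -1
The first differences are constant, so the polynomial has degree 1.

1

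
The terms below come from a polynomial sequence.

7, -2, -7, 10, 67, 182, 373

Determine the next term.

658

Δ: -9, -5, 17, 57, 115, 191
Δ²: 4, 22, 40, 58, 76
Δ³: 18, 18, 18, 18
Third differences constant at 18.
76 + 18 = 94;  191 + 94 = 285;  373 + 285 = 658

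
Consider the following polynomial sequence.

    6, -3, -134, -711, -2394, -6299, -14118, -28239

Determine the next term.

First differences: -9 , -131 , -577 , -1683 , -3905 , -7819 , -14121
Second differences: -122 , -446 , -1106 , -2222 , -3914 , -6302
Third differences: -324 , -660 , -1116 , -1692 , -2388
Fourth differences: -336 , -456 , -576 , -696
Fifth differences: -120 , -120 , -120
Fifth differences constant at -120.
-696 − 120 = -816;  -2388 − 816 = -3204;  -6302 − 3204 = -9506;  -14121 − 9506 = -23627;  -28239 − 23627 = -51866

-51866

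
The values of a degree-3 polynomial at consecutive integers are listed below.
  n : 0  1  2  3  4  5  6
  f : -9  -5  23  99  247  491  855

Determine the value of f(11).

Δ: 4  28  76  148  244  364
Δ²: 24  48  72  96  120
Δ³: 24  24  24  24
Constant third difference = 24, so extend:
120 + 24 = 144;  364 + 144 = 508;  855 + 508 = 1363
144 + 24 = 168;  508 + 168 = 676;  1363 + 676 = 2039
168 + 24 = 192;  676 + 192 = 868;  2039 + 868 = 2907
192 + 24 = 216;  868 + 216 = 1084;  2907 + 1084 = 3991
216 + 24 = 240;  1084 + 240 = 1324;  3991 + 1324 = 5315

5315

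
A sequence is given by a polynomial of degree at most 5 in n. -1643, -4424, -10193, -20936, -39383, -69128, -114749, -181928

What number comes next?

-277571

First differences: -2781, -5769, -10743, -18447, -29745, -45621, -67179
Second differences: -2988, -4974, -7704, -11298, -15876, -21558
Third differences: -1986, -2730, -3594, -4578, -5682
Fourth differences: -744, -864, -984, -1104
Fifth differences: -120, -120, -120
The fifth differences are constant (-120).
-1104 − 120 = -1224;  -5682 − 1224 = -6906;  -21558 − 6906 = -28464;  -67179 − 28464 = -95643;  -181928 − 95643 = -277571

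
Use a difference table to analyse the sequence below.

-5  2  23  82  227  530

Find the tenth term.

5602

7, 21, 59, 145, 303
14, 38, 86, 158
24, 48, 72
24, 24
Fourth differences constant at 24.
72 + 24 = 96;  158 + 96 = 254;  303 + 254 = 557;  530 + 557 = 1087
96 + 24 = 120;  254 + 120 = 374;  557 + 374 = 931;  1087 + 931 = 2018
120 + 24 = 144;  374 + 144 = 518;  931 + 518 = 1449;  2018 + 1449 = 3467
144 + 24 = 168;  518 + 168 = 686;  1449 + 686 = 2135;  3467 + 2135 = 5602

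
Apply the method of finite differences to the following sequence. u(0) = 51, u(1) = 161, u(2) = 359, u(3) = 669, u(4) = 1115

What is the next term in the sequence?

1721

D1: 110  198  310  446
D2: 88  112  136
D3: 24  24
Third differences constant at 24.
136 + 24 = 160;  446 + 160 = 606;  1115 + 606 = 1721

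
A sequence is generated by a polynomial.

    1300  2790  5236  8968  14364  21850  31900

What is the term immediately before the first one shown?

484

First differences: 1490, 2446, 3732, 5396, 7486, 10050
Second differences: 956, 1286, 1664, 2090, 2564
Third differences: 330, 378, 426, 474
Fourth differences: 48, 48, 48
The fourth differences are constant at 48.
Work back: 330 − 48 = 282;  956 − 282 = 674;  1490 − 674 = 816;  1300 − 816 = 484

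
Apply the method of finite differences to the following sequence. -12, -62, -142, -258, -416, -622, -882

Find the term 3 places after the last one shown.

-2046

-50  -80  -116  -158  -206  -260
-30  -36  -42  -48  -54
-6  -6  -6  -6
The third differences are constant (-6).
-54 − 6 = -60;  -260 − 60 = -320;  -882 − 320 = -1202
-60 − 6 = -66;  -320 − 66 = -386;  -1202 − 386 = -1588
-66 − 6 = -72;  -386 − 72 = -458;  -1588 − 458 = -2046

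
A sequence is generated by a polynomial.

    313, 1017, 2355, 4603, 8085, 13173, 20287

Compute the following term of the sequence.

First differences: 704  1338  2248  3482  5088  7114
Second differences: 634  910  1234  1606  2026
Third differences: 276  324  372  420
Fourth differences: 48  48  48
Fourth differences constant at 48.
420 + 48 = 468;  2026 + 468 = 2494;  7114 + 2494 = 9608;  20287 + 9608 = 29895

29895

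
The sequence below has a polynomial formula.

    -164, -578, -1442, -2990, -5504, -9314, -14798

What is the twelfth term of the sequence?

D1: -414 , -864 , -1548 , -2514 , -3810 , -5484
D2: -450 , -684 , -966 , -1296 , -1674
D3: -234 , -282 , -330 , -378
D4: -48 , -48 , -48
Constant fourth difference = -48, so extend:
-378 − 48 = -426;  -1674 − 426 = -2100;  -5484 − 2100 = -7584;  -14798 − 7584 = -22382
-426 − 48 = -474;  -2100 − 474 = -2574;  -7584 − 2574 = -10158;  -22382 − 10158 = -32540
-474 − 48 = -522;  -2574 − 522 = -3096;  -10158 − 3096 = -13254;  -32540 − 13254 = -45794
-522 − 48 = -570;  -3096 − 570 = -3666;  -13254 − 3666 = -16920;  -45794 − 16920 = -62714
-570 − 48 = -618;  -3666 − 618 = -4284;  -16920 − 4284 = -21204;  -62714 − 21204 = -83918

-83918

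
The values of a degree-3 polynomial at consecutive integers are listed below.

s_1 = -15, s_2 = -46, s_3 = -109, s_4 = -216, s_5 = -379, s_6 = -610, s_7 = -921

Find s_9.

D1: -31 , -63 , -107 , -163 , -231 , -311
D2: -32 , -44 , -56 , -68 , -80
D3: -12 , -12 , -12 , -12
The third differences are constant (-12).
-80 − 12 = -92;  -311 − 92 = -403;  -921 − 403 = -1324
-92 − 12 = -104;  -403 − 104 = -507;  -1324 − 507 = -1831

-1831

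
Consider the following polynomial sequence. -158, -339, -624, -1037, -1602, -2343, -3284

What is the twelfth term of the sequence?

D1: -181, -285, -413, -565, -741, -941
D2: -104, -128, -152, -176, -200
D3: -24, -24, -24, -24
Third differences constant at -24.
-200 − 24 = -224;  -941 − 224 = -1165;  -3284 − 1165 = -4449
-224 − 24 = -248;  -1165 − 248 = -1413;  -4449 − 1413 = -5862
-248 − 24 = -272;  -1413 − 272 = -1685;  -5862 − 1685 = -7547
-272 − 24 = -296;  -1685 − 296 = -1981;  -7547 − 1981 = -9528
-296 − 24 = -320;  -1981 − 320 = -2301;  -9528 − 2301 = -11829

-11829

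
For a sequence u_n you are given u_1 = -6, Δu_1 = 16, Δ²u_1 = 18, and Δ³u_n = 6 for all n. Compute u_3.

Build the table forward from the leading diagonal:
Third differences: 6, 6, 6
Second differences: 18, 24, 30
First differences: 16, 34, 58
u: -6, 10, 44

44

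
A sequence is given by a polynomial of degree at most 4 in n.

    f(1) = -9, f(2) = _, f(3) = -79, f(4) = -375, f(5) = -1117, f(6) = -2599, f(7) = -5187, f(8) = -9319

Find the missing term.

-7

Using the last 6 terms:
-296, -742, -1482, -2588, -4132
-446, -740, -1106, -1544
-294, -366, -438
-72, -72
Constant fourth difference = -72.
Extend backward: -294 + 72 = -222;  -446 + 222 = -224;  -296 + 224 = -72;  -79 + 72 = -7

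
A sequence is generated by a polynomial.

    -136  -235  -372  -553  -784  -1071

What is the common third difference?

D1: -99, -137, -181, -231, -287
D2: -38, -44, -50, -56
D3: -6, -6, -6

-6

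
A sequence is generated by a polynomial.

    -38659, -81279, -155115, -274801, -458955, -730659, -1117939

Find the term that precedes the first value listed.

First differences: -42620  -73836  -119686  -184154  -271704  -387280
Second differences: -31216  -45850  -64468  -87550  -115576
Third differences: -14634  -18618  -23082  -28026
Fourth differences: -3984  -4464  -4944
Fifth differences: -480  -480
The fifth differences are constant at -480.
Work back: -3984 + 480 = -3504;  -14634 + 3504 = -11130;  -31216 + 11130 = -20086;  -42620 + 20086 = -22534;  -38659 + 22534 = -16125

-16125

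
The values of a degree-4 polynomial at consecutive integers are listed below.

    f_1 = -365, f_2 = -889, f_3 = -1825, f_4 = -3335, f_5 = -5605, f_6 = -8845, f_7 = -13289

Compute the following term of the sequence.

-19195

-524  -936  -1510  -2270  -3240  -4444
-412  -574  -760  -970  -1204
-162  -186  -210  -234
-24  -24  -24
The fourth differences are constant (-24).
-234 − 24 = -258;  -1204 − 258 = -1462;  -4444 − 1462 = -5906;  -13289 − 5906 = -19195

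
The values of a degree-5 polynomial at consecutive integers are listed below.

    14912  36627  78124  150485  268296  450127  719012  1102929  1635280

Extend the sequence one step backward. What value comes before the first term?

21715, 41497, 72361, 117811, 181831, 268885, 383917, 532351
19782, 30864, 45450, 64020, 87054, 115032, 148434
11082, 14586, 18570, 23034, 27978, 33402
3504, 3984, 4464, 4944, 5424
480, 480, 480, 480
The fifth differences are constant at 480.
Work back: 3504 − 480 = 3024;  11082 − 3024 = 8058;  19782 − 8058 = 11724;  21715 − 11724 = 9991;  14912 − 9991 = 4921

4921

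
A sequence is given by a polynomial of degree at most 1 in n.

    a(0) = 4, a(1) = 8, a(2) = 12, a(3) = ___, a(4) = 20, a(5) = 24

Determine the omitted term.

Using the first 3 terms:
First differences: 4, 4
Constant first difference = 4.
Extend forward: 12 + 4 = 16

16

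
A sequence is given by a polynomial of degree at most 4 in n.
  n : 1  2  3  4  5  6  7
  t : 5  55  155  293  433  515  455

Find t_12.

D1: 50  100  138  140  82  -60
D2: 50  38  2  -58  -142
D3: -12  -36  -60  -84
D4: -24  -24  -24
Constant fourth difference = -24, so extend:
-84 − 24 = -108;  -142 − 108 = -250;  -60 − 250 = -310;  455 − 310 = 145
-108 − 24 = -132;  -250 − 132 = -382;  -310 − 382 = -692;  145 − 692 = -547
-132 − 24 = -156;  -382 − 156 = -538;  -692 − 538 = -1230;  -547 − 1230 = -1777
-156 − 24 = -180;  -538 − 180 = -718;  -1230 − 718 = -1948;  -1777 − 1948 = -3725
-180 − 24 = -204;  -718 − 204 = -922;  -1948 − 922 = -2870;  -3725 − 2870 = -6595

-6595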